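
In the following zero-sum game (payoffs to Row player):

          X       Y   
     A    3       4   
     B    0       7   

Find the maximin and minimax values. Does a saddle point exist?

Maximin = 3, Minimax = 3, Saddle: True

Work:
Row minimums: [3, 0] → maximin = 3
Column maximums: [3, 7] → minimax = 3
Saddle point exists! Game value = 3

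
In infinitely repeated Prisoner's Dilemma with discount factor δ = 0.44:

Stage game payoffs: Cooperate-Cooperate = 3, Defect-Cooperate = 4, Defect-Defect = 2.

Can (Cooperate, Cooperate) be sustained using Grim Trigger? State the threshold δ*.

δ* = 0.5; since δ = 0.44 < 0.5, cooperation cannot be sustained

Work:
For Grim Trigger:
Cooperate forever: 3/(1-δ)
Defect then punished: 4 + 2·δ/(1-δ)
Need: 3/(1-δ) ≥ 4 + 2·δ/(1-δ)
Solving: δ ≥ (T-R)/(T-P) = (4-3)/(4-2) = 0.5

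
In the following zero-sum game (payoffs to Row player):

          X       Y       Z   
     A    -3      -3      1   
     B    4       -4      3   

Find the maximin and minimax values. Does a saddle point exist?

Maximin = -3, Minimax = -3, Saddle: True

Work:
Row minimums: [-3, -4] → maximin = -3
Column maximums: [4, -3, 3] → minimax = -3
Saddle point exists! Game value = -3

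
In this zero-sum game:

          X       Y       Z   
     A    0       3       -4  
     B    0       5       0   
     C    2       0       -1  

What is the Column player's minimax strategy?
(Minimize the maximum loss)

Column should play Z, value = 0

Work:
Column player minimizes Row's maximum payoff:
Column X: max payoff to Row = 2
Column Y: max payoff to Row = 5
Column Z: max payoff to Row = 0
Minimum is 0, achieved by column Z.
Minimax strategy: Z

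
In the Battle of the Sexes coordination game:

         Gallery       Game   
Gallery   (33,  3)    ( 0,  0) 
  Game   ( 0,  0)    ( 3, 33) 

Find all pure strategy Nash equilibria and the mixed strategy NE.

Pure NE: (Gallery, Gallery) and (Game, Game); Mixed NE: p = 0.9167, q = 0.0833

Work:
Check pure NE:
(Gallery, Gallery): (33, 3) - no unilateral deviation beneficial
(Game, Game): (3, 33) - no unilateral deviation beneficial
Mixed NE: P1 plays Gallery with p = 0.9167, P2 plays Gallery with q = 0.0833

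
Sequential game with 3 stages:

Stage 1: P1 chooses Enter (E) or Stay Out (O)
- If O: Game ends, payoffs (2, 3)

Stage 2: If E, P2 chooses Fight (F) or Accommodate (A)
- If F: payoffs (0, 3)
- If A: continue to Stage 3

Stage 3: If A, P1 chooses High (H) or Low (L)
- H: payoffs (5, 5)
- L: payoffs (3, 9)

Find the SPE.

SPE: (E, A, H); Outcome (5, 5)

Work:
Stage 3: P1 chooses H (5 vs 3)
Stage 2: P2: F->3, A->5 (anticipating H). Choose A
Stage 1: P1: O->2, E->5 (anticipating A, H). Choose E
SPE path: E -> A -> H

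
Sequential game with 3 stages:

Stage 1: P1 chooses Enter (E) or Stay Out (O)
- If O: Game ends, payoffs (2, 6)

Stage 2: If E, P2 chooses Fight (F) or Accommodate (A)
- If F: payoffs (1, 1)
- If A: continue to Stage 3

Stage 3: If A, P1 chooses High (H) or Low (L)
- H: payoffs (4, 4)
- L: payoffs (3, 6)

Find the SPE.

SPE: (E, A, H); Outcome (4, 4)

Work:
Stage 3: P1 chooses H (4 vs 3)
Stage 2: P2: F->1, A->4 (anticipating H). Choose A
Stage 1: P1: O->2, E->4 (anticipating A, H). Choose E
SPE path: E -> A -> H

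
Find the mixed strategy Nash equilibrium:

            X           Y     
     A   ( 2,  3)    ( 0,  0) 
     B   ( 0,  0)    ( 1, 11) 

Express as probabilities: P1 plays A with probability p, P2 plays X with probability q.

p = 0.7857, q = 0.3333

Work:
Find probabilities that make opponent indifferent:
P2 chooses q to make P1 indifferent between A and B
P1 chooses p to make P2 indifferent between X and Y
Mixed NE: P1 plays (A: 0.7857, B: 0.2143), P2 plays (X: 0.3333, Y: 0.6667)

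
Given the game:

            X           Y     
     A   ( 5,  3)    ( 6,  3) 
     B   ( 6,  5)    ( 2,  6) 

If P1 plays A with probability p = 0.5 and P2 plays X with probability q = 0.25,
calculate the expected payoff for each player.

E[P1] = 4.375, E[P2] = 4.375

Work:
E[P1] = p·q·π₁(A,X) + p·(1-q)·π₁(A,Y) + (1-p)·q·π₁(B,X) + (1-p)·(1-q)·π₁(B,Y)
= 0.5·0.25·5 + 0.5·0.75·6 + 0.5·0.25·6 + 0.5·0.75·2
= 4.375

E[P2] = 4.375 (similar calculation)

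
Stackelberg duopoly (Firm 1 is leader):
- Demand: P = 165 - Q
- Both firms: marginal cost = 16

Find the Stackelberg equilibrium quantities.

q₁* (leader) = 74.5, q₂* (follower) = 37.25

Work:
Follower's reaction: q₂ = (a - c - q₁)/2
Leader substitutes: π₁ = q₁·(a - q₁ - (a-c-q₁)/2 - c)
FOC: q₁* = (165 - 16)/2 = 74.50
Then: q₂* = (165 - 16 - 74.5)/2 = 37.25
Leader has first-mover advantage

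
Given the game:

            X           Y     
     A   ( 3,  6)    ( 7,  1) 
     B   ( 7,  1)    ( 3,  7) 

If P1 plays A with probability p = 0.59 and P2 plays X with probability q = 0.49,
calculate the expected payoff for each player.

E[P1] = 5.0072, E[P2] = 3.7001

Work:
E[P1] = p·q·π₁(A,X) + p·(1-q)·π₁(A,Y) + (1-p)·q·π₁(B,X) + (1-p)·(1-q)·π₁(B,Y)
= 0.59·0.49·3 + 0.59·0.51·7 + 0.41·0.49·7 + 0.41·0.51·3
= 5.0072

E[P2] = 3.7001 (similar calculation)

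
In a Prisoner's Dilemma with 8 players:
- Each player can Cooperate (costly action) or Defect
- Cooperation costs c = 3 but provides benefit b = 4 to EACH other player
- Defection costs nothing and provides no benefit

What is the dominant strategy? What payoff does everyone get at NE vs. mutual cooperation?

Dominant: Defect; NE payoff = 0; Coop payoff = 25

Work:
Defect dominates (saves cost c = 3, benefit to others is external)
NE: All defect → everyone gets 0
If all cooperate: each receives (7)×4 - 3 = 25
Social dilemma: 25 > 0 but NE gives 0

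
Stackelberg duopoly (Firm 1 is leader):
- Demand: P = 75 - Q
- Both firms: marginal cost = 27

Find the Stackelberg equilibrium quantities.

q₁* (leader) = 24.0, q₂* (follower) = 12.0

Work:
Follower's reaction: q₂ = (a - c - q₁)/2
Leader substitutes: π₁ = q₁·(a - q₁ - (a-c-q₁)/2 - c)
FOC: q₁* = (75 - 27)/2 = 24.00
Then: q₂* = (75 - 27 - 24.0)/2 = 12.00
Leader has first-mover advantage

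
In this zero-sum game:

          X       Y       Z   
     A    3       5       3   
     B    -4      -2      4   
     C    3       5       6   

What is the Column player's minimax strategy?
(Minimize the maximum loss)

Column should play X, value = 3

Work:
Column player minimizes Row's maximum payoff:
Column X: max payoff to Row = 3
Column Y: max payoff to Row = 5
Column Z: max payoff to Row = 6
Minimum is 3, achieved by column X.
Minimax strategy: X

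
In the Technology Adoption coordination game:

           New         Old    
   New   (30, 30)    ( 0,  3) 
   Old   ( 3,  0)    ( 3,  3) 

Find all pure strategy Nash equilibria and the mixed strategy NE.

Pure NE: (New, New) and (Old, Old); Mixed NE: p = 0.1, q = 0.1

Work:
Check pure NE:
(New, New): (30, 30) - no unilateral deviation beneficial
(Old, Old): (3, 3) - no unilateral deviation beneficial
Mixed NE: P1 plays New with p = 0.1, P2 plays New with q = 0.1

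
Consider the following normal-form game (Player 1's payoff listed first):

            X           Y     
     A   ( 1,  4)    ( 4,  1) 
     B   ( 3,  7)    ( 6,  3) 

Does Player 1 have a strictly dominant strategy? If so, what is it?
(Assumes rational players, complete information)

Yes, Player 1's strictly dominant strategy is B

Work:
A strategy strictly dominates another if it gives a strictly higher payoff against every opponent action. Compare each pair of P1's strategies column-by-column:
  A vs B: [1 vs 3, 4 vs 6] → A does not strictly dominate B (column X: 1 ≤ 3)
  B vs A: [3 vs 1, 6 vs 4] → B strictly dominates A
B strictly dominates every other strategy → strictly dominant.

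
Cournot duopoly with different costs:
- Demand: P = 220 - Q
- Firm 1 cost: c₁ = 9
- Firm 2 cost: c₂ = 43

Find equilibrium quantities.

q₁* = 81.67, q₂* = 47.67

Work:
Reaction: q₁ = (220 - 9 - q₂)/2
Reaction: q₂ = (220 - 43 - q₁)/2
Solve simultaneously:
q₁* = (220 - 2×9 + 43)/3 = 81.67
q₂* = (220 - 2×43 + 9)/3 = 47.67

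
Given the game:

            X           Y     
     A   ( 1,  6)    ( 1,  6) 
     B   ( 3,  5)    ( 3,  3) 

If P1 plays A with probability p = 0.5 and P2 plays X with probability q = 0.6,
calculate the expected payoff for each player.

E[P1] = 2.0, E[P2] = 5.1

Work:
E[P1] = p·q·π₁(A,X) + p·(1-q)·π₁(A,Y) + (1-p)·q·π₁(B,X) + (1-p)·(1-q)·π₁(B,Y)
= 0.5·0.6·1 + 0.5·0.4·1 + 0.5·0.6·3 + 0.5·0.4·3
= 2.0

E[P2] = 5.1 (similar calculation)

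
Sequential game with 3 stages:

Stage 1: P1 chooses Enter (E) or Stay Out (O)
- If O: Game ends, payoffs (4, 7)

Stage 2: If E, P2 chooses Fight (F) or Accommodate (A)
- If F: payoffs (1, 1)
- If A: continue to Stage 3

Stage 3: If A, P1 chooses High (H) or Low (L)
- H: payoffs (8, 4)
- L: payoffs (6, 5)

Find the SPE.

SPE: (E, A, H); Outcome (8, 4)

Work:
Stage 3: P1 chooses H (8 vs 6)
Stage 2: P2: F->1, A->4 (anticipating H). Choose A
Stage 1: P1: O->4, E->8 (anticipating A, H). Choose E
SPE path: E -> A -> H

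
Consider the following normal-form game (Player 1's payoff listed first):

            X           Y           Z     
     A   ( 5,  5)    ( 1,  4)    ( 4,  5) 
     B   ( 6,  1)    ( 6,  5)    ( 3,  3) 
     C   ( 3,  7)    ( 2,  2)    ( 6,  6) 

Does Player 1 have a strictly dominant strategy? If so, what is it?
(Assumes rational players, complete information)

No strictly dominant strategy exists for Player 1

Work:
A strategy strictly dominates another if it gives a strictly higher payoff against every opponent action. Compare each pair of P1's strategies column-by-column:
  A vs B: [5 vs 6, 1 vs 6, 4 vs 3] → A does not strictly dominate B (column X: 5 ≤ 6)
  A vs C: [5 vs 3, 1 vs 2, 4 vs 6] → A does not strictly dominate C (column Y: 1 ≤ 2)
  B vs A: [6 vs 5, 6 vs 1, 3 vs 4] → B does not strictly dominate A (column Z: 3 ≤ 4)
  B vs C: [6 vs 3, 6 vs 2, 3 vs 6] → B does not strictly dominate C (column Z: 3 ≤ 6)
  C vs A: [3 vs 5, 2 vs 1, 6 vs 4] → C does not strictly dominate A (column X: 3 ≤ 5)
  C vs B: [3 vs 6, 2 vs 6, 6 vs 3] → C does not strictly dominate B (column X: 3 ≤ 6)
No single strategy strictly dominates all others → no strictly dominant strategy.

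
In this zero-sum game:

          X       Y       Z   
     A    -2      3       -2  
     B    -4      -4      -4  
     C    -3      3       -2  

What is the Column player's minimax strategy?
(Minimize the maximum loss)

Column should play X or Z (all achieve the minimum), value = -2

Work:
Column player minimizes Row's maximum payoff:
Column X: max payoff to Row = -2
Column Y: max payoff to Row = 3
Column Z: max payoff to Row = -2
Minimum is -2, achieved by columns X, Z (tied).
Each of X or Z is a minimax strategy.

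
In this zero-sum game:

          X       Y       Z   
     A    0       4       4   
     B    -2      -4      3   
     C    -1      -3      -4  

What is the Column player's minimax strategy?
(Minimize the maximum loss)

Column should play X, value = 0

Work:
Column player minimizes Row's maximum payoff:
Column X: max payoff to Row = 0
Column Y: max payoff to Row = 4
Column Z: max payoff to Row = 4
Minimum is 0, achieved by column X.
Minimax strategy: X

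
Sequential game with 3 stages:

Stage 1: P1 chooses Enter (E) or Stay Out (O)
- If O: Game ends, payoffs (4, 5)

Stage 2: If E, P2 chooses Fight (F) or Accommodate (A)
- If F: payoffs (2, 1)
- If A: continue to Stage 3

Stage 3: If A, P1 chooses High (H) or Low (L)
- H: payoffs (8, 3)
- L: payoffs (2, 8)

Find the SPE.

SPE: (E, A, H); Outcome (8, 3)

Work:
Stage 3: P1 chooses H (8 vs 2)
Stage 2: P2: F->1, A->3 (anticipating H). Choose A
Stage 1: P1: O->4, E->8 (anticipating A, H). Choose E
SPE path: E -> A -> H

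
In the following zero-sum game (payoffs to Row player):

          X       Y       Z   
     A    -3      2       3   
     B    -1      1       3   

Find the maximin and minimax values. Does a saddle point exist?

Maximin = -1, Minimax = -1, Saddle: True

Work:
Row minimums: [-3, -1] → maximin = -1
Column maximums: [-1, 2, 3] → minimax = -1
Saddle point exists! Game value = -1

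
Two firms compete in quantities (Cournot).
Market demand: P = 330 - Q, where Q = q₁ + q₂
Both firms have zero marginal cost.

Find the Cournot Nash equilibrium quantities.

q₁* = q₂* = 110.0; P* = 110.0

Work:
Profit: π_i = P·q_i = (a - q_i - q_j)·q_i
FOC: ∂π_i/∂q_i = a - 2q_i - q_j = 0
Reaction function: q_i = (330 - q_j)/2
Symmetry: q* = 330/3 = 110.0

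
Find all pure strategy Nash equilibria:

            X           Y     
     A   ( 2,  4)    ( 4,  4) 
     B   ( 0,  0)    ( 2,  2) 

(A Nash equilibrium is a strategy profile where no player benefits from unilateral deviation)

Nash equilibrium: (A, X), (A, Y)

Work:
Best responses:
  P1 vs X: payoffs [2, 0] → best response A (payoff 2)
  P1 vs Y: payoffs [4, 2] → best response A (payoff 4)
  P2 vs A: payoffs [4, 4] → best response X/Y (payoff 4)
  P2 vs B: payoffs [0, 2] → best response Y (payoff 2)
Mutual best responses: (A,X), (A,Y) → Nash equilibria.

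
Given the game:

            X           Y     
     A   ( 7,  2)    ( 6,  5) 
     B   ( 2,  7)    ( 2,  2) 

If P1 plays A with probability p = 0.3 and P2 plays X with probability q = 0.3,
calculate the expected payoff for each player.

E[P1] = 3.29, E[P2] = 3.68

Work:
E[P1] = p·q·π₁(A,X) + p·(1-q)·π₁(A,Y) + (1-p)·q·π₁(B,X) + (1-p)·(1-q)·π₁(B,Y)
= 0.3·0.3·7 + 0.3·0.7·6 + 0.7·0.3·2 + 0.7·0.7·2
= 3.29

E[P2] = 3.68 (similar calculation)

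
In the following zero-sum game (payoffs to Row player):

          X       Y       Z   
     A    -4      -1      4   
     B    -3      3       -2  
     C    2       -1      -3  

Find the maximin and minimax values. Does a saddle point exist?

Maximin = -3, Minimax = 2, Saddle: False

Work:
Row minimums: [-4, -3, -3] → maximin = -3
Column maximums: [2, 3, 4] → minimax = 2
No saddle point (maximin ≠ minimax). Mixed strategy needed.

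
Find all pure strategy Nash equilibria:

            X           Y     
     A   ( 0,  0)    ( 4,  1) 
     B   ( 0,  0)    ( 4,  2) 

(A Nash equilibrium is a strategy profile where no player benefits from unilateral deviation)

Nash equilibrium: (A, Y), (B, Y)

Work:
Best responses:
  P1 vs X: payoffs [0, 0] → best response A/B (payoff 0)
  P1 vs Y: payoffs [4, 4] → best response A/B (payoff 4)
  P2 vs A: payoffs [0, 1] → best response Y (payoff 1)
  P2 vs B: payoffs [0, 2] → best response Y (payoff 2)
Mutual best responses: (A,Y), (B,Y) → Nash equilibria.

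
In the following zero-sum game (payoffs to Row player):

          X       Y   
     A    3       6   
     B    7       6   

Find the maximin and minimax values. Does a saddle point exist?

Maximin = 6, Minimax = 6, Saddle: True

Work:
Row minimums: [3, 6] → maximin = 6
Column maximums: [7, 6] → minimax = 6
Saddle point exists! Game value = 6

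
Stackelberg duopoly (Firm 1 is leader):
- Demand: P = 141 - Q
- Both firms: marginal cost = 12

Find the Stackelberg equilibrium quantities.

q₁* (leader) = 64.5, q₂* (follower) = 32.25

Work:
Follower's reaction: q₂ = (a - c - q₁)/2
Leader substitutes: π₁ = q₁·(a - q₁ - (a-c-q₁)/2 - c)
FOC: q₁* = (141 - 12)/2 = 64.50
Then: q₂* = (141 - 12 - 64.5)/2 = 32.25
Leader has first-mover advantage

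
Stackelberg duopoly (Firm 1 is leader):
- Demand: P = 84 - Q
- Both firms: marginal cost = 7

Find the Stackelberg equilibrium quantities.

q₁* (leader) = 38.5, q₂* (follower) = 19.25

Work:
Follower's reaction: q₂ = (a - c - q₁)/2
Leader substitutes: π₁ = q₁·(a - q₁ - (a-c-q₁)/2 - c)
FOC: q₁* = (84 - 7)/2 = 38.50
Then: q₂* = (84 - 7 - 38.5)/2 = 19.25
Leader has first-mover advantage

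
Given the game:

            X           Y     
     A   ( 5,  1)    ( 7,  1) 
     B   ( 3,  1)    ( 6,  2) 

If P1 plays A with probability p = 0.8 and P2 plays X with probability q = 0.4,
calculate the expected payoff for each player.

E[P1] = 5.92, E[P2] = 1.12

Work:
E[P1] = p·q·π₁(A,X) + p·(1-q)·π₁(A,Y) + (1-p)·q·π₁(B,X) + (1-p)·(1-q)·π₁(B,Y)
= 0.8·0.4·5 + 0.8·0.6·7 + 0.2·0.4·3 + 0.2·0.6·6
= 5.92

E[P2] = 1.12 (similar calculation)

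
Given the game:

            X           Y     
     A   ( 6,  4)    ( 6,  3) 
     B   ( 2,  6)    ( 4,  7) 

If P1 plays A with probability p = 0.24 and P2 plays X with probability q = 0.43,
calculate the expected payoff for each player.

E[P1] = 3.8264, E[P2] = 5.8164

Work:
E[P1] = p·q·π₁(A,X) + p·(1-q)·π₁(A,Y) + (1-p)·q·π₁(B,X) + (1-p)·(1-q)·π₁(B,Y)
= 0.24·0.43·6 + 0.24·0.57·6 + 0.76·0.43·2 + 0.76·0.57·4
= 3.8264

E[P2] = 5.8164 (similar calculation)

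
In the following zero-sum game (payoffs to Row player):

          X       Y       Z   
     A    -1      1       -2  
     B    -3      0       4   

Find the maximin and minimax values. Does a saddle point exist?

Maximin = -2, Minimax = -1, Saddle: False

Work:
Row minimums: [-2, -3] → maximin = -2
Column maximums: [-1, 1, 4] → minimax = -1
No saddle point (maximin ≠ minimax). Mixed strategy needed.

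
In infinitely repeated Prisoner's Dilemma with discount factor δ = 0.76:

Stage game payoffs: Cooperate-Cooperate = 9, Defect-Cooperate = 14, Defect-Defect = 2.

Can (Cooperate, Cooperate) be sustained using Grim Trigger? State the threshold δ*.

δ* = 0.4167; since δ = 0.76 ≥ 0.4167, cooperation can be sustained

Work:
For Grim Trigger:
Cooperate forever: 9/(1-δ)
Defect then punished: 14 + 2·δ/(1-δ)
Need: 9/(1-δ) ≥ 14 + 2·δ/(1-δ)
Solving: δ ≥ (T-R)/(T-P) = (14-9)/(14-2) = 0.4167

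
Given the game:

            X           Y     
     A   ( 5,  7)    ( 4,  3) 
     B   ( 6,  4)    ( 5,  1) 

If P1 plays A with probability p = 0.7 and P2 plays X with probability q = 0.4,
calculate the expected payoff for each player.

E[P1] = 4.7, E[P2] = 3.88

Work:
E[P1] = p·q·π₁(A,X) + p·(1-q)·π₁(A,Y) + (1-p)·q·π₁(B,X) + (1-p)·(1-q)·π₁(B,Y)
= 0.7·0.4·5 + 0.7·0.6·4 + 0.3·0.4·6 + 0.3·0.6·5
= 4.7

E[P2] = 3.88 (similar calculation)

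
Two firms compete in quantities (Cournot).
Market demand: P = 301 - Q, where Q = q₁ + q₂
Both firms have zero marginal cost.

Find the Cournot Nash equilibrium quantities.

q₁* = q₂* = 100.33; P* = 100.33

Work:
Profit: π_i = P·q_i = (a - q_i - q_j)·q_i
FOC: ∂π_i/∂q_i = a - 2q_i - q_j = 0
Reaction function: q_i = (301 - q_j)/2
Symmetry: q* = 301/3 = 100.33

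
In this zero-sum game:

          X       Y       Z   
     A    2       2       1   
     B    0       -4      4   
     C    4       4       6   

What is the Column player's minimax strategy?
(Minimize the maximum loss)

Column should play X or Y (all achieve the minimum), value = 4

Work:
Column player minimizes Row's maximum payoff:
Column X: max payoff to Row = 4
Column Y: max payoff to Row = 4
Column Z: max payoff to Row = 6
Minimum is 4, achieved by columns X, Y (tied).
Each of X or Y is a minimax strategy.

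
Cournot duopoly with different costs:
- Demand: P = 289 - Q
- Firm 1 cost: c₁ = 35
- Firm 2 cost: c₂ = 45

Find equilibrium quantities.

q₁* = 88.0, q₂* = 78.0

Work:
Reaction: q₁ = (289 - 35 - q₂)/2
Reaction: q₂ = (289 - 45 - q₁)/2
Solve simultaneously:
q₁* = (289 - 2×35 + 45)/3 = 88.0
q₂* = (289 - 2×45 + 35)/3 = 78.0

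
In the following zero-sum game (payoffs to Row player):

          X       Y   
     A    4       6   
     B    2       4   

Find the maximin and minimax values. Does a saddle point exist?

Maximin = 4, Minimax = 4, Saddle: True

Work:
Row minimums: [4, 2] → maximin = 4
Column maximums: [4, 6] → minimax = 4
Saddle point exists! Game value = 4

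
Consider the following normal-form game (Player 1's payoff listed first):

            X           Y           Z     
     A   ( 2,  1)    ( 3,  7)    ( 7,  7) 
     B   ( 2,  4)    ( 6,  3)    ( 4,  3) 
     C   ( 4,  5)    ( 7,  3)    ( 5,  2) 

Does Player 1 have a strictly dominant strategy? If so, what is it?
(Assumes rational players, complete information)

No strictly dominant strategy exists for Player 1

Work:
A strategy strictly dominates another if it gives a strictly higher payoff against every opponent action. Compare each pair of P1's strategies column-by-column:
  A vs B: [2 vs 2, 3 vs 6, 7 vs 4] → A does not strictly dominate B (column X: 2 ≤ 2)
  A vs C: [2 vs 4, 3 vs 7, 7 vs 5] → A does not strictly dominate C (column X: 2 ≤ 4)
  B vs A: [2 vs 2, 6 vs 3, 4 vs 7] → B does not strictly dominate A (column X: 2 ≤ 2)
  B vs C: [2 vs 4, 6 vs 7, 4 vs 5] → B does not strictly dominate C (column X: 2 ≤ 4)
  C vs A: [4 vs 2, 7 vs 3, 5 vs 7] → C does not strictly dominate A (column Z: 5 ≤ 7)
  C vs B: [4 vs 2, 7 vs 6, 5 vs 4] → C strictly dominates B
No single strategy strictly dominates all others → no strictly dominant strategy.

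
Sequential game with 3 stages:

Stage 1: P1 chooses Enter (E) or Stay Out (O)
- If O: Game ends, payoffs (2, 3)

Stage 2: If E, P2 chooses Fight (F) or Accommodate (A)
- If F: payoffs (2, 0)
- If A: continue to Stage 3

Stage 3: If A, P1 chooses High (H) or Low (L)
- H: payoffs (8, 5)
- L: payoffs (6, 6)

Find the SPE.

SPE: (E, A, H); Outcome (8, 5)

Work:
Stage 3: P1 chooses H (8 vs 6)
Stage 2: P2: F->0, A->5 (anticipating H). Choose A
Stage 1: P1: O->2, E->8 (anticipating A, H). Choose E
SPE path: E -> A -> H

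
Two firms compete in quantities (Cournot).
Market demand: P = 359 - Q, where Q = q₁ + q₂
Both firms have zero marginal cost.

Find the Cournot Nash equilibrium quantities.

q₁* = q₂* = 119.67; P* = 119.67

Work:
Profit: π_i = P·q_i = (a - q_i - q_j)·q_i
FOC: ∂π_i/∂q_i = a - 2q_i - q_j = 0
Reaction function: q_i = (359 - q_j)/2
Symmetry: q* = 359/3 = 119.67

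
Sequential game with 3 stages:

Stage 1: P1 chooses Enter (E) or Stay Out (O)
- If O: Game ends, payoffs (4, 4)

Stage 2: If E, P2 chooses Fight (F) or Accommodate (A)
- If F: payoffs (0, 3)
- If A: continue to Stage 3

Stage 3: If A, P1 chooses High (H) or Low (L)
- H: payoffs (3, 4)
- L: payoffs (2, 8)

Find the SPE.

SPE: (O, A, H); Outcome (4, 4)

Work:
Stage 3: P1 chooses H (3 vs 2)
Stage 2: P2: F->3, A->4 (anticipating H). Choose A
Stage 1: P1: O->4, E->3 (anticipating A, H). Choose O
SPE path: O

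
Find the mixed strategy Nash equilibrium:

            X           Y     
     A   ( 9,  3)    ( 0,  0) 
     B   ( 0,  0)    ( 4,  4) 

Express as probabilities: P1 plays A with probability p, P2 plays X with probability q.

p = 0.5714, q = 0.3077

Work:
Find probabilities that make opponent indifferent:
P2 chooses q to make P1 indifferent between A and B
P1 chooses p to make P2 indifferent between X and Y
Mixed NE: P1 plays (A: 0.5714, B: 0.4286), P2 plays (X: 0.3077, Y: 0.6923)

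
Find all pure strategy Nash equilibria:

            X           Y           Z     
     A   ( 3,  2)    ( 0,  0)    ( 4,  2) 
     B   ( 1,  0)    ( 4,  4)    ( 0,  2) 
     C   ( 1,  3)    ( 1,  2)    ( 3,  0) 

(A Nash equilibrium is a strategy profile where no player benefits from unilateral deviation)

Nash equilibrium: (A, X), (A, Z), (B, Y)

Work:
Best responses:
  P1 vs X: payoffs [3, 1, 1] → best response A (payoff 3)
  P1 vs Y: payoffs [0, 4, 1] → best response B (payoff 4)
  P1 vs Z: payoffs [4, 0, 3] → best response A (payoff 4)
  P2 vs A: payoffs [2, 0, 2] → best response X/Z (payoff 2)
  P2 vs B: payoffs [0, 4, 2] → best response Y (payoff 4)
  P2 vs C: payoffs [3, 2, 0] → best response X (payoff 3)
Mutual best responses: (A,X), (A,Z), (B,Y) → Nash equilibria.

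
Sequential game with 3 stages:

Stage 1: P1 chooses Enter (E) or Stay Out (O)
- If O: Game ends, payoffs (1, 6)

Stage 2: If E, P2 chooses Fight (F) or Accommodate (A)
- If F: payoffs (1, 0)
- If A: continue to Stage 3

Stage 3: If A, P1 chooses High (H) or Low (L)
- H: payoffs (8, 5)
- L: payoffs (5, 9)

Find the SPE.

SPE: (E, A, H); Outcome (8, 5)

Work:
Stage 3: P1 chooses H (8 vs 5)
Stage 2: P2: F->0, A->5 (anticipating H). Choose A
Stage 1: P1: O->1, E->8 (anticipating A, H). Choose E
SPE path: E -> A -> H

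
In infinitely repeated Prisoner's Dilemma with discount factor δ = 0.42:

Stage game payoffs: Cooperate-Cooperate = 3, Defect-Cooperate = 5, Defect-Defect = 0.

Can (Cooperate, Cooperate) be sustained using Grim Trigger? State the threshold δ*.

δ* = 0.4; since δ = 0.42 ≥ 0.4, cooperation can be sustained

Work:
For Grim Trigger:
Cooperate forever: 3/(1-δ)
Defect then punished: 5 + 0·δ/(1-δ)
Need: 3/(1-δ) ≥ 5 + 0·δ/(1-δ)
Solving: δ ≥ (T-R)/(T-P) = (5-3)/(5-0) = 0.4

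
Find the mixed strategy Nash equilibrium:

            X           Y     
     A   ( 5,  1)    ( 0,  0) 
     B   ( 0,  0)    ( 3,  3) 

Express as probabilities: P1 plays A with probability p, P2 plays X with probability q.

p = 0.75, q = 0.375

Work:
Find probabilities that make opponent indifferent:
P2 chooses q to make P1 indifferent between A and B
P1 chooses p to make P2 indifferent between X and Y
Mixed NE: P1 plays (A: 0.75, B: 0.25), P2 plays (X: 0.375, Y: 0.625)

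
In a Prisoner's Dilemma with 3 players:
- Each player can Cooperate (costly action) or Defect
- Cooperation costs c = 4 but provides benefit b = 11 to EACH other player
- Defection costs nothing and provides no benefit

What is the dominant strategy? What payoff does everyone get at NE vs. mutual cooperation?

Dominant: Defect; NE payoff = 0; Coop payoff = 18

Work:
Defect dominates (saves cost c = 4, benefit to others is external)
NE: All defect → everyone gets 0
If all cooperate: each receives (2)×11 - 4 = 18
Social dilemma: 18 > 0 but NE gives 0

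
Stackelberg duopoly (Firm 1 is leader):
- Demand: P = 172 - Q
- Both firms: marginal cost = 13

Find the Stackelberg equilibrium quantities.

q₁* (leader) = 79.5, q₂* (follower) = 39.75

Work:
Follower's reaction: q₂ = (a - c - q₁)/2
Leader substitutes: π₁ = q₁·(a - q₁ - (a-c-q₁)/2 - c)
FOC: q₁* = (172 - 13)/2 = 79.50
Then: q₂* = (172 - 13 - 79.5)/2 = 39.75
Leader has first-mover advantage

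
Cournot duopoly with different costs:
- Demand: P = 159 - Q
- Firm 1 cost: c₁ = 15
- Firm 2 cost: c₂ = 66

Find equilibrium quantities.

q₁* = 65.0, q₂* = 14.0

Work:
Reaction: q₁ = (159 - 15 - q₂)/2
Reaction: q₂ = (159 - 66 - q₁)/2
Solve simultaneously:
q₁* = (159 - 2×15 + 66)/3 = 65.0
q₂* = (159 - 2×66 + 15)/3 = 14.0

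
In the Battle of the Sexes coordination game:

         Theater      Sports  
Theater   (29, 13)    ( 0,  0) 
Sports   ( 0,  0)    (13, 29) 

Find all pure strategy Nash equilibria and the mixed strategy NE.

Pure NE: (Theater, Theater) and (Sports, Sports); Mixed NE: p = 0.6905, q = 0.3095

Work:
Check pure NE:
(Theater, Theater): (29, 13) - no unilateral deviation beneficial
(Sports, Sports): (13, 29) - no unilateral deviation beneficial
Mixed NE: P1 plays Theater with p = 0.6905, P2 plays Theater with q = 0.3095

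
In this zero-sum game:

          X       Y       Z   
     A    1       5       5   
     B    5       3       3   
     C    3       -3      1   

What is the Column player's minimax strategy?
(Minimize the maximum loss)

Column should play X or Y or Z (all achieve the minimum), value = 5

Work:
Column player minimizes Row's maximum payoff:
Column X: max payoff to Row = 5
Column Y: max payoff to Row = 5
Column Z: max payoff to Row = 5
Minimum is 5, achieved by columns X, Y, Z (tied).
Each of X or Y or Z is a minimax strategy.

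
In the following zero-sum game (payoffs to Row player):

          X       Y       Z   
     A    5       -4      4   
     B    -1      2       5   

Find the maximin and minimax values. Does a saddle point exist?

Maximin = -1, Minimax = 2, Saddle: False

Work:
Row minimums: [-4, -1] → maximin = -1
Column maximums: [5, 2, 5] → minimax = 2
No saddle point (maximin ≠ minimax). Mixed strategy needed.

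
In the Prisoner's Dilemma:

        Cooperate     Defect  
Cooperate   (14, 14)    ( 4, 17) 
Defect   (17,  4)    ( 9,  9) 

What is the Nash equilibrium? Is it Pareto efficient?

(Defect, Defect) is NE; not Pareto efficient

Work:
Defect dominates Cooperate for both players:
If P2 cooperates: Defect (17) > Cooperate (14)
If P2 defects: Defect (9) > Cooperate (4)
NE: (Defect, Defect) with payoff (9, 9)
But (Cooperate, Cooperate) = (14, 14) Pareto dominates (9, 9)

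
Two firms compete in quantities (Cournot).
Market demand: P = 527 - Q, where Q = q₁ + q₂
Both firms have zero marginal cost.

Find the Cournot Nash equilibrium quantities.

q₁* = q₂* = 175.67; P* = 175.67

Work:
Profit: π_i = P·q_i = (a - q_i - q_j)·q_i
FOC: ∂π_i/∂q_i = a - 2q_i - q_j = 0
Reaction function: q_i = (527 - q_j)/2
Symmetry: q* = 527/3 = 175.67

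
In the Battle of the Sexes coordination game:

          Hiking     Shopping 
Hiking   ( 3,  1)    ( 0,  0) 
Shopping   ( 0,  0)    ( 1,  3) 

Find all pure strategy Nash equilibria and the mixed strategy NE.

Pure NE: (Hiking, Hiking) and (Shopping, Shopping); Mixed NE: p = 0.75, q = 0.25

Work:
Check pure NE:
(Hiking, Hiking): (3, 1) - no unilateral deviation beneficial
(Shopping, Shopping): (1, 3) - no unilateral deviation beneficial
Mixed NE: P1 plays Hiking with p = 0.75, P2 plays Hiking with q = 0.25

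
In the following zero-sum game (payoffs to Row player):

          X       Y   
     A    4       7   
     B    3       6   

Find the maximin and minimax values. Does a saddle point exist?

Maximin = 4, Minimax = 4, Saddle: True

Work:
Row minimums: [4, 3] → maximin = 4
Column maximums: [4, 7] → minimax = 4
Saddle point exists! Game value = 4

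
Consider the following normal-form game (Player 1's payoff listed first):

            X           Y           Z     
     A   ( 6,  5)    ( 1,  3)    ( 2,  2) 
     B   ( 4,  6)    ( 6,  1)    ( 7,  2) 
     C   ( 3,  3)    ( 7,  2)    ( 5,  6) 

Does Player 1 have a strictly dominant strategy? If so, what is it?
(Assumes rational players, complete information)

No strictly dominant strategy exists for Player 1

Work:
A strategy strictly dominates another if it gives a strictly higher payoff against every opponent action. Compare each pair of P1's strategies column-by-column:
  A vs B: [6 vs 4, 1 vs 6, 2 vs 7] → A does not strictly dominate B (column Y: 1 ≤ 6)
  A vs C: [6 vs 3, 1 vs 7, 2 vs 5] → A does not strictly dominate C (column Y: 1 ≤ 7)
  B vs A: [4 vs 6, 6 vs 1, 7 vs 2] → B does not strictly dominate A (column X: 4 ≤ 6)
  B vs C: [4 vs 3, 6 vs 7, 7 vs 5] → B does not strictly dominate C (column Y: 6 ≤ 7)
  C vs A: [3 vs 6, 7 vs 1, 5 vs 2] → C does not strictly dominate A (column X: 3 ≤ 6)
  C vs B: [3 vs 4, 7 vs 6, 5 vs 7] → C does not strictly dominate B (column X: 3 ≤ 4)
No single strategy strictly dominates all others → no strictly dominant strategy.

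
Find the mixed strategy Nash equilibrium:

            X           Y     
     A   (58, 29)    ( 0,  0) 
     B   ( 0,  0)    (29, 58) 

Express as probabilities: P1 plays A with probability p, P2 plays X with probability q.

p = 0.6667, q = 0.3333

Work:
Find probabilities that make opponent indifferent:
P2 chooses q to make P1 indifferent between A and B
P1 chooses p to make P2 indifferent between X and Y
Mixed NE: P1 plays (A: 0.6667, B: 0.3333), P2 plays (X: 0.3333, Y: 0.6667)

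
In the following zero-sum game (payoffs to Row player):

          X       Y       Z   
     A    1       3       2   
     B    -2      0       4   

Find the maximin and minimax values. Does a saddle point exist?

Maximin = 1, Minimax = 1, Saddle: True

Work:
Row minimums: [1, -2] → maximin = 1
Column maximums: [1, 3, 4] → minimax = 1
Saddle point exists! Game value = 1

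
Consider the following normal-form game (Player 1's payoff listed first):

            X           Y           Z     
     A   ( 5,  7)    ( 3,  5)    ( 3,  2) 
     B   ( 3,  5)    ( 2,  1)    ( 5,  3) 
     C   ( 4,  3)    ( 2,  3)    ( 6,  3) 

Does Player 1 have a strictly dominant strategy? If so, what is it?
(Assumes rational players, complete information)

No strictly dominant strategy exists for Player 1

Work:
A strategy strictly dominates another if it gives a strictly higher payoff against every opponent action. Compare each pair of P1's strategies column-by-column:
  A vs B: [5 vs 3, 3 vs 2, 3 vs 5] → A does not strictly dominate B (column Z: 3 ≤ 5)
  A vs C: [5 vs 4, 3 vs 2, 3 vs 6] → A does not strictly dominate C (column Z: 3 ≤ 6)
  B vs A: [3 vs 5, 2 vs 3, 5 vs 3] → B does not strictly dominate A (column X: 3 ≤ 5)
  B vs C: [3 vs 4, 2 vs 2, 5 vs 6] → B does not strictly dominate C (column X: 3 ≤ 4)
  C vs A: [4 vs 5, 2 vs 3, 6 vs 3] → C does not strictly dominate A (column X: 4 ≤ 5)
  C vs B: [4 vs 3, 2 vs 2, 6 vs 5] → C does not strictly dominate B (column Y: 2 ≤ 2)
No single strategy strictly dominates all others → no strictly dominant strategy.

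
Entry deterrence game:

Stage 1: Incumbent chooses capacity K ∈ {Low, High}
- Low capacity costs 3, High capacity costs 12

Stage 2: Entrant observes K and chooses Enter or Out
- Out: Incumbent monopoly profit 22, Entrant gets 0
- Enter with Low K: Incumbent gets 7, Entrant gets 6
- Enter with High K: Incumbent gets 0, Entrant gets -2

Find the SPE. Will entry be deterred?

SPE: (High, Enter|Low, Out|High); Entry deterred. Incumbent net profit = 10

Work:
After Low K: Entrant enters (6 > 0)
After High K: Entrant stays out (-2 < 0)
Incumbent: Low → 7−3=4, High → 22−12=10
Incumbent chooses High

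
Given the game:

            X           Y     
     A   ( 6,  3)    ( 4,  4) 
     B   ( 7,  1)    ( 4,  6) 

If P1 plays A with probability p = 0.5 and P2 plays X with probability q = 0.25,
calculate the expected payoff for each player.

E[P1] = 4.625, E[P2] = 4.25

Work:
E[P1] = p·q·π₁(A,X) + p·(1-q)·π₁(A,Y) + (1-p)·q·π₁(B,X) + (1-p)·(1-q)·π₁(B,Y)
= 0.5·0.25·6 + 0.5·0.75·4 + 0.5·0.25·7 + 0.5·0.75·4
= 4.625

E[P2] = 4.25 (similar calculation)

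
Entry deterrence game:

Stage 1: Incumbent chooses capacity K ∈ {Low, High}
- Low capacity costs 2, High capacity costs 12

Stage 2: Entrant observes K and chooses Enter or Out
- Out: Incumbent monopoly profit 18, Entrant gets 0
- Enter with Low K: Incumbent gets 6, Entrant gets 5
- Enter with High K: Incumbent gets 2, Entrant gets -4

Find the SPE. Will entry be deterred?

SPE: (High, Enter|Low, Out|High); Entry deterred. Incumbent net profit = 6

Work:
After Low K: Entrant enters (5 > 0)
After High K: Entrant stays out (-4 < 0)
Incumbent: Low → 6−2=4, High → 18−12=6
Incumbent chooses High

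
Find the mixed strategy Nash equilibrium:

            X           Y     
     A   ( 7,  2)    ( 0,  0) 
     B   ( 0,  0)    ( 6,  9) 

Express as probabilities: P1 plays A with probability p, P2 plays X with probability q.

p = 0.8182, q = 0.4615

Work:
Find probabilities that make opponent indifferent:
P2 chooses q to make P1 indifferent between A and B
P1 chooses p to make P2 indifferent between X and Y
Mixed NE: P1 plays (A: 0.8182, B: 0.1818), P2 plays (X: 0.4615, Y: 0.5385)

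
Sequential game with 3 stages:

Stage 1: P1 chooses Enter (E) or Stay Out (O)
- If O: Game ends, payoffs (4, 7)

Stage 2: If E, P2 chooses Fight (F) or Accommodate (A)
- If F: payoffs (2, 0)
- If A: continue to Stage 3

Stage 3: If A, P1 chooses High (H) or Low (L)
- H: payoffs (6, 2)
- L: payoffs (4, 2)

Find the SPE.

SPE: (E, A, H); Outcome (6, 2)

Work:
Stage 3: P1 chooses H (6 vs 4)
Stage 2: P2: F->0, A->2 (anticipating H). Choose A
Stage 1: P1: O->4, E->6 (anticipating A, H). Choose E
SPE path: E -> A -> H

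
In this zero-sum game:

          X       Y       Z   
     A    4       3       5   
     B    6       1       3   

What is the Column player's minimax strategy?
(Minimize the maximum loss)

Column should play Y, value = 3

Work:
Column player minimizes Row's maximum payoff:
Column X: max payoff to Row = 6
Column Y: max payoff to Row = 3
Column Z: max payoff to Row = 5
Minimum is 3, achieved by column Y.
Minimax strategy: Y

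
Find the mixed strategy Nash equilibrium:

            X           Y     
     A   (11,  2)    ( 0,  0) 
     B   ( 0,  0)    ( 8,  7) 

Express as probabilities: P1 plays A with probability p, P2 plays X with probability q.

p = 0.7778, q = 0.4211

Work:
Find probabilities that make opponent indifferent:
P2 chooses q to make P1 indifferent between A and B
P1 chooses p to make P2 indifferent between X and Y
Mixed NE: P1 plays (A: 0.7778, B: 0.2222), P2 plays (X: 0.4211, Y: 0.5789)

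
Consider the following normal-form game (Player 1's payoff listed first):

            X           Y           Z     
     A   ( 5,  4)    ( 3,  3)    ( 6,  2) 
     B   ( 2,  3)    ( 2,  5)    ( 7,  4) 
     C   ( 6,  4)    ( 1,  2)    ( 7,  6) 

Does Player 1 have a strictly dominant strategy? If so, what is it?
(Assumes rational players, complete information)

No strictly dominant strategy exists for Player 1

Work:
A strategy strictly dominates another if it gives a strictly higher payoff against every opponent action. Compare each pair of P1's strategies column-by-column:
  A vs B: [5 vs 2, 3 vs 2, 6 vs 7] → A does not strictly dominate B (column Z: 6 ≤ 7)
  A vs C: [5 vs 6, 3 vs 1, 6 vs 7] → A does not strictly dominate C (column X: 5 ≤ 6)
  B vs A: [2 vs 5, 2 vs 3, 7 vs 6] → B does not strictly dominate A (column X: 2 ≤ 5)
  B vs C: [2 vs 6, 2 vs 1, 7 vs 7] → B does not strictly dominate C (column X: 2 ≤ 6)
  C vs A: [6 vs 5, 1 vs 3, 7 vs 6] → C does not strictly dominate A (column Y: 1 ≤ 3)
  C vs B: [6 vs 2, 1 vs 2, 7 vs 7] → C does not strictly dominate B (column Y: 1 ≤ 2)
No single strategy strictly dominates all others → no strictly dominant strategy.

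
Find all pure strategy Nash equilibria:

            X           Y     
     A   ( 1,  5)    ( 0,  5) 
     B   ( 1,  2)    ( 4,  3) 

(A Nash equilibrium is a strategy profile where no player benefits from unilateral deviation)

Nash equilibrium: (A, X), (B, Y)

Work:
Best responses:
  P1 vs X: payoffs [1, 1] → best response A/B (payoff 1)
  P1 vs Y: payoffs [0, 4] → best response B (payoff 4)
  P2 vs A: payoffs [5, 5] → best response X/Y (payoff 5)
  P2 vs B: payoffs [2, 3] → best response Y (payoff 3)
Mutual best responses: (A,X), (B,Y) → Nash equilibria.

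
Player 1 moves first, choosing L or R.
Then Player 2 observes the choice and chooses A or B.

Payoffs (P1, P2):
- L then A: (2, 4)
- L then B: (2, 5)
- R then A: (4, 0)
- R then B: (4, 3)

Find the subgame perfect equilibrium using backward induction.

P1 plays R, P2 plays B after L and B after R; Payoff (4, 3)

Work:
Backward induction:
After L: P2 chooses B → P1 gets 2
After R: P2 chooses B → P1 gets 4
P1 chooses R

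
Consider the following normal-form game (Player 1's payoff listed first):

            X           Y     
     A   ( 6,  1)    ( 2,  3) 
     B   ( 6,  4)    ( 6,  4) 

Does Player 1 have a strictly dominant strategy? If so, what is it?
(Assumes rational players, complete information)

No strictly dominant strategy exists for Player 1

Work:
A strategy strictly dominates another if it gives a strictly higher payoff against every opponent action. Compare each pair of P1's strategies column-by-column:
  A vs B: [6 vs 6, 2 vs 6] → A does not strictly dominate B (column X: 6 ≤ 6)
  B vs A: [6 vs 6, 6 vs 2] → B does not strictly dominate A (column X: 6 ≤ 6)
No single strategy strictly dominates all others → no strictly dominant strategy.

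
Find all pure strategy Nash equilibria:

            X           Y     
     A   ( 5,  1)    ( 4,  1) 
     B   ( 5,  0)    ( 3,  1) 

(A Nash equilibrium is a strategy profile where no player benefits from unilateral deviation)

Nash equilibrium: (A, X), (A, Y)

Work:
Best responses:
  P1 vs X: payoffs [5, 5] → best response A/B (payoff 5)
  P1 vs Y: payoffs [4, 3] → best response A (payoff 4)
  P2 vs A: payoffs [1, 1] → best response X/Y (payoff 1)
  P2 vs B: payoffs [0, 1] → best response Y (payoff 1)
Mutual best responses: (A,X), (A,Y) → Nash equilibria.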